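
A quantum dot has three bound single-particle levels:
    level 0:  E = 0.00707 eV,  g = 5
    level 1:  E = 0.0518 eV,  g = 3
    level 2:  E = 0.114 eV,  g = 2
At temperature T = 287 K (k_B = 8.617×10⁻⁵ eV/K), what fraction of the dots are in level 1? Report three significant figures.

k_BT = 8.617×10⁻⁵ × 287 K = 0.024731 eV.
Eᵢ/kT = 0.28588, 2.0945, 4.6096.
Z = Σ gᵢe^(−Eᵢ/kT) = 5·e^(−0.28588) + 3·e^(−2.0945) + 2·e^(−4.6096) = 3.7568 + 0.36940 + 0.019912 = 4.1461.
P₁ = g₁ e^(−E₁/kT) / Z = 0.36940/4.1461 = 0.0891.

0.0891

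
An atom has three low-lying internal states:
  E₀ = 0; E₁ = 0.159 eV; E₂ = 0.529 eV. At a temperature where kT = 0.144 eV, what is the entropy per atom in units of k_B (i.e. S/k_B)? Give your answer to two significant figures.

Eᵢ/kT = 0, 1.104, 3.674.
Z = Σ e^(−Eᵢ/kT) = e^(−0) + e^(−1.104) + e^(−3.674) = 1.000 + 0.3315 + 0.02537 = 1.357.
⟨E⟩ = Σ EᵢPᵢ = 0.04873 eV.
S/k_B = ln Z + ⟨E⟩/kT = ln(1.357) + 0.04873/0.144 = 0.3053 + 0.3384 = 0.64.

0.64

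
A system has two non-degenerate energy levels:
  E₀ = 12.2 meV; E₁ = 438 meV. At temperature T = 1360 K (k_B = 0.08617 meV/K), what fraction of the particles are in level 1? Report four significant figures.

k_BT = 0.08617 × 1360 K = 117.191 meV.
Eᵢ/kT = 0.104104, 3.73749.
Z = Σ e^(−Eᵢ/kT) = e^(−0.104104) + e^(−3.73749) = 0.901132 + 0.0238138 = 0.924946.
P₁ = e^(−E₁/kT) / Z = 0.0238138/0.924946 = 0.02575.

0.02575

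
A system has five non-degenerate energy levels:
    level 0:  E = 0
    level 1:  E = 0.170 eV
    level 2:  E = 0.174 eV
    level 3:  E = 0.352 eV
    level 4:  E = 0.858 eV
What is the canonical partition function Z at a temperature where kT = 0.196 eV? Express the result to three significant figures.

Eᵢ/kT = 0, 0.86735, 0.88776, 1.7959, 4.3776.
Z = Σ e^(−Eᵢ/kT) = e^(−0) + e^(−0.86735) + e^(−0.88776) + e^(−1.7959) + e^(−4.3776) = 1.0000 + 0.42006 + 0.41158 + 0.16598 + 0.012555 = 2.0102.

Z = 2.01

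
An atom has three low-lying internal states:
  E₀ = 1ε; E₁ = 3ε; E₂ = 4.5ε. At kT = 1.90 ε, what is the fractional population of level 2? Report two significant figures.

0.11

Eᵢ/kT = 0.5263, 1.579, 2.368.
Z = Σ e^(−Eᵢ/kT) = e^(−0.5263) + e^(−1.579) + e^(−2.368) = 0.5908 + 0.2062 + 0.09367 = 0.8907.
P₂ = e^(−E₂/kT) / Z = 0.09367/0.8907 = 0.11.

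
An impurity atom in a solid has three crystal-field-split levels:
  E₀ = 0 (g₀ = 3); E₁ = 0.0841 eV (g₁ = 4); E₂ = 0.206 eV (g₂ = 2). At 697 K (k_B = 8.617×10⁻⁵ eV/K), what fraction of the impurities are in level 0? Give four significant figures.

0.7406

k_BT = 8.617×10⁻⁵ × 697 K = 0.0600605 eV.
Eᵢ/kT = 0, 1.40025, 3.42987.
Z = Σ gᵢe^(−Eᵢ/kT) = 3·e^(−0) + 4·e^(−1.40025) + 2·e^(−3.42987) = 3.00000 + 0.986141 + 0.0647823 = 4.05092.
P₀ = g₀ e^(−E₀/kT) / Z = 3.00000/4.05092 = 0.7406.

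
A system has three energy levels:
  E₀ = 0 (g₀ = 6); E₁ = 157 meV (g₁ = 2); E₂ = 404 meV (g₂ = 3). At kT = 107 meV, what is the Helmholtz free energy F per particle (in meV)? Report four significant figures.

-200.8 meV

Eᵢ/kT = 0, 1.46729, 3.77570.
Z = Σ gᵢe^(−Eᵢ/kT) = 6·e^(−0) + 2·e^(−1.46729) + 3·e^(−3.77570) = 6.00000 + 0.461099 + 0.0687631 = 6.52986.
F = −kT ln Z = −107 × ln(6.52986) = −107 × 1.87639 = -200.8 meV.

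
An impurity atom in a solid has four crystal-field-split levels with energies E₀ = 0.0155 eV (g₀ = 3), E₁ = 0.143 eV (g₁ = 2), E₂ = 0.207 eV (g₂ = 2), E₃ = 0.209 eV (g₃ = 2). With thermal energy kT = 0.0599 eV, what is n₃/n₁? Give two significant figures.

0.33

n₃/n₁ = (g₃/g₁) exp[−(E₃−E₁)/kT] = (2/2) × exp(−(0.066 eV)/(0.0599 eV)) = (2/2) × exp(-1.102) = 0.33.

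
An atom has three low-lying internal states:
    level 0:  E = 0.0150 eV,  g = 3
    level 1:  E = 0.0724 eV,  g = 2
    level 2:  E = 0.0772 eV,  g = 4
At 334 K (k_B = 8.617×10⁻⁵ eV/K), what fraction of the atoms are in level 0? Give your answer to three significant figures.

0.804

k_BT = 8.617×10⁻⁵ × 334 K = 0.028781 eV.
Eᵢ/kT = 0.52118, 2.5155, 2.6823.
Z = Σ gᵢe^(−Eᵢ/kT) = 3·e^(−0.52118) + 2·e^(−2.5155) + 4·e^(−2.6823) = 1.7815 + 0.16164 + 0.27362 = 2.2168.
P₀ = g₀ e^(−E₀/kT) / Z = 1.7815/2.2168 = 0.804.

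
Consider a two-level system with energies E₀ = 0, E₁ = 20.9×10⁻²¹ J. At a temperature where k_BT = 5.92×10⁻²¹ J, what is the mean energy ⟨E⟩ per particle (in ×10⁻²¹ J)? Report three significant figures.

Eᵢ/kT = 0, 3.5304.
Z = Σ e^(−Eᵢ/kT) = e^(−0) + e^(−3.5304) = 1.0000 + 0.029293 = 1.0293.
⟨E⟩ = Σ Eᵢ e^(−Eᵢ/kT) / Z = (0·1.0000 + 20.9·0.029293) / 1.0293 = 0.595 ×10⁻²¹ J.

0.595 ×10⁻²¹ J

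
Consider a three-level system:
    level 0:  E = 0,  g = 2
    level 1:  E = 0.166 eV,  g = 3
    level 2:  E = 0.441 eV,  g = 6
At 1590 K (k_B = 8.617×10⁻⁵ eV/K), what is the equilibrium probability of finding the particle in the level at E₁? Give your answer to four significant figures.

k_BT = 8.617×10⁻⁵ × 1590 K = 0.137010 eV.
Eᵢ/kT = 0, 1.21159, 3.21874.
Z = Σ gᵢe^(−Eᵢ/kT) = 2·e^(−0) + 3·e^(−1.21159) + 6·e^(−3.21874) = 2.00000 + 0.893171 + 0.240033 = 3.13320.
P₁ = g₁ e^(−E₁/kT) / Z = 0.893171/3.13320 = 0.2851.

0.2851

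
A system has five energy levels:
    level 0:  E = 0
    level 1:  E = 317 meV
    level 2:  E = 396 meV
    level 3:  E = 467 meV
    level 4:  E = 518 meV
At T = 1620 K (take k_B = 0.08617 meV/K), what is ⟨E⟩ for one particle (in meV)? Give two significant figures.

k_BT = 0.08617 × 1620 K = 139.6 meV.
Eᵢ/kT = 0, 2.271, 2.837, 3.345, 3.711.
Z = Σ e^(−Eᵢ/kT) = e^(−0) + e^(−2.271) + e^(−2.837) + e^(−3.345) + e^(−3.711) = 1.000 + 0.1032 + 0.05860 + 0.03526 + 0.02445 = 1.222.
⟨E⟩ = Σ Eᵢ e^(−Eᵢ/kT) / Z = (0·1.000 + 317·0.1032 + 396·0.05860 + 467·0.03526 + 518·0.02445) / 1.222 = 70 meV.

70 meV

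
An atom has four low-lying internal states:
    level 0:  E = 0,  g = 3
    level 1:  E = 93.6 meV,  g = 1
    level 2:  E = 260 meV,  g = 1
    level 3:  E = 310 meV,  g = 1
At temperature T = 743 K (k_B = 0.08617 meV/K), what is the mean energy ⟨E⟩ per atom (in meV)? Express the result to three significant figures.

8.79 meV

k_BT = 0.08617 × 743 K = 64.024 meV.
Eᵢ/kT = 0, 1.4620, 4.0610, 4.8419.
Z = Σ gᵢe^(−Eᵢ/kT) = 3·e^(−0) + 1·e^(−1.4620) + 1·e^(−4.0610) + 1·e^(−4.8419) = 3.0000 + 0.23177 + 0.017232 + 0.0078920 = 3.2569.
⟨E⟩ = Σ Eᵢ gᵢe^(−Eᵢ/kT) / Z = (0·3.0000 + 93.6·0.23177 + 260·0.017232 + 310·0.0078920) / 3.2569 = 8.79 meV.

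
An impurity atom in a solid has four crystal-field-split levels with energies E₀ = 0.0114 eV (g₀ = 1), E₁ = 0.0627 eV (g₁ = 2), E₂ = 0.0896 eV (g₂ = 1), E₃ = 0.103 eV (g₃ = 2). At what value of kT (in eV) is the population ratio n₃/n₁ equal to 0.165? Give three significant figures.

0.0224 eV

n₃/n₁ = (g₃/g₁) exp[−(E₃−E₁)/kT] = 0.165.
⇒ (E₃−E₁)/kT = ln((2/2)/0.165) = ln(6.0606) = 1.8018.
kT = 0.0403 eV / 1.8018 = 0.0224 eV.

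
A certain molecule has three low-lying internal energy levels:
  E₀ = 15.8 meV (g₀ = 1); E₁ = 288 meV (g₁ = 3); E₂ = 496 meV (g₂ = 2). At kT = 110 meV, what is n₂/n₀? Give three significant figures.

n₂/n₀ = (g₂/g₀) exp[−(E₂−E₀)/kT] = (2/1) × exp(−(480.2 meV)/(110 meV)) = (2/1) × exp(-4.3655) = 0.0254.

0.0254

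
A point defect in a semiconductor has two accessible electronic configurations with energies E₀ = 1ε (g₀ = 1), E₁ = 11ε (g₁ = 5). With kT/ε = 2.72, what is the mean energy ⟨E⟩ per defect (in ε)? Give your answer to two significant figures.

Eᵢ/kT = 0.3676, 4.044.
Z = Σ gᵢe^(−Eᵢ/kT) = 1·e^(−0.3676) + 5·e^(−4.044) = 0.6924 + 0.08764 = 0.7800.
⟨E⟩ = Σ Eᵢ gᵢe^(−Eᵢ/kT) / Z = (1·0.6924 + 11·0.08764) / 0.7800 = 2.1 ε.

2.1 ε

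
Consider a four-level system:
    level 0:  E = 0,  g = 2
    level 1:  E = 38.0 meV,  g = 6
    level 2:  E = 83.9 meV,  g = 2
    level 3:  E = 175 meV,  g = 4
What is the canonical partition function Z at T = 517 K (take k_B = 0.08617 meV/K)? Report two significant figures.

k_BT = 0.08617 × 517 K = 44.55 meV.
Eᵢ/kT = 0, 0.8530, 1.883, 3.928.
Z = Σ gᵢe^(−Eᵢ/kT) = 2·e^(−0) + 6·e^(−0.8530) + 2·e^(−1.883) + 4·e^(−3.928) = 2.000 + 2.557 + 0.3043 + 0.07873 = 4.940.

Z = 4.9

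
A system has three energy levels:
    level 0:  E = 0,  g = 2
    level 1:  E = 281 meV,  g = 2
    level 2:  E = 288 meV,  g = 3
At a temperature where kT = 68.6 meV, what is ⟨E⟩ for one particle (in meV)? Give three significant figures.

Eᵢ/kT = 0, 4.0962, 4.1983.
Z = Σ gᵢe^(−Eᵢ/kT) = 2·e^(−0) + 2·e^(−4.0962) + 3·e^(−4.1983) = 2.0000 + 0.033272 + 0.045063 = 2.0783.
⟨E⟩ = Σ Eᵢ gᵢe^(−Eᵢ/kT) / Z = (0·2.0000 + 281·0.033272 + 288·0.045063) / 2.0783 = 10.7 meV.

10.7 meV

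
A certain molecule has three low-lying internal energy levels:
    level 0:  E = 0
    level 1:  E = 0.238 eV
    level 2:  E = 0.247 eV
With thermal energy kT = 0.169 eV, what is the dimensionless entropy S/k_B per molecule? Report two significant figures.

0.85

Eᵢ/kT = 0, 1.408, 1.462.
Z = Σ e^(−Eᵢ/kT) = e^(−0) + e^(−1.408) + e^(−1.462) = 1.000 + 0.2446 + 0.2318 = 1.476.
⟨E⟩ = Σ EᵢPᵢ = 0.07823 eV.
S/k_B = ln Z + ⟨E⟩/kT = ln(1.476) + 0.07823/0.169 = 0.3893 + 0.4629 = 0.85.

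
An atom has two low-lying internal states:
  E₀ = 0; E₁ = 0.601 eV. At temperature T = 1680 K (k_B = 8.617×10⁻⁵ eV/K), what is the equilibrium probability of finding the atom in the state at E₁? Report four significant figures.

k_BT = 8.617×10⁻⁵ × 1680 K = 0.144766 eV.
Eᵢ/kT = 0, 4.15153.
Z = Σ e^(−Eᵢ/kT) = e^(−0) + e^(−4.15153) = 1.00000 + 0.0157403 = 1.01574.
P₁ = e^(−E₁/kT) / Z = 0.0157403/1.01574 = 0.01550.

0.01550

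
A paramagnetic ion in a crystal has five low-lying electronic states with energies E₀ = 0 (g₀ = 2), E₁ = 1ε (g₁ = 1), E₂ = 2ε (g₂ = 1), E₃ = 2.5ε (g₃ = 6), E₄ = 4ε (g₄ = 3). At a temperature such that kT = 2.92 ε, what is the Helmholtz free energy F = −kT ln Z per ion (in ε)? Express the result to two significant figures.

Eᵢ/kT = 0, 0.3425, 0.6849, 0.8562, 1.370.
Z = Σ gᵢe^(−Eᵢ/kT) = 2·e^(−0) + 1·e^(−0.3425) + 1·e^(−0.6849) + 6·e^(−0.8562) + 3·e^(−1.370) = 2.000 + 0.7100 + 0.5041 + 2.549 + 0.7623 = 6.525.
F = −kT ln Z = −2.92 × ln(6.525) = −2.92 × 1.876 = -5.5 ε.

-5.5 ε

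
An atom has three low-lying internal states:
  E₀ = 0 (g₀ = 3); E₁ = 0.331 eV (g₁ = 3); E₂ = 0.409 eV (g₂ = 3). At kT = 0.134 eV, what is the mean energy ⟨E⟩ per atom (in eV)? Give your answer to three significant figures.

Eᵢ/kT = 0, 2.4701, 3.0522.
Z = Σ gᵢe^(−Eᵢ/kT) = 3·e^(−0) + 3·e^(−2.4701) + 3·e^(−3.0522) = 3.0000 + 0.25373 + 0.14176 = 3.3955.
⟨E⟩ = Σ Eᵢ gᵢe^(−Eᵢ/kT) / Z = (0·3.0000 + 0.331·0.25373 + 0.409·0.14176) / 3.3955 = 0.0418 eV.

0.0418 eV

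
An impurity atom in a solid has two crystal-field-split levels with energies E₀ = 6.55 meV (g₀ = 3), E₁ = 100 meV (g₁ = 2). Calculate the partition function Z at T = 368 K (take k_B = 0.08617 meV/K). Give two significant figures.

Z = 2.5

k_BT = 0.08617 × 368 K = 31.71 meV.
Eᵢ/kT = 0.2066, 3.154.
Z = Σ gᵢe^(−Eᵢ/kT) = 3·e^(−0.2066) + 2·e^(−3.154) = 2.440 + 0.08536 = 2.525.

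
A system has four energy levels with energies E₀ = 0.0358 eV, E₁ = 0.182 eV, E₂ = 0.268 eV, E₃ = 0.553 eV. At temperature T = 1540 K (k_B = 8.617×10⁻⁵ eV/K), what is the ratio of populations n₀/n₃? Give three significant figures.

k_BT = 8.617×10⁻⁵ × 1540 K = 0.13270 eV.
n₀/n₃ = exp[−(E₀−E₃)/kT] = exp(−(-0.5172 eV)/(0.13270 eV)) = exp(3.8975) = 49.3.

49.3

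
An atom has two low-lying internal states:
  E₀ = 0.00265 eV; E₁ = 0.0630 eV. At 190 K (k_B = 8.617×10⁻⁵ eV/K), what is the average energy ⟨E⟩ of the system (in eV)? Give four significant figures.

0.004126 eV

k_BT = 8.617×10⁻⁵ × 190 K = 0.0163723 eV.
Eᵢ/kT = 0.161859, 3.84796.
Z = Σ e^(−Eᵢ/kT) = e^(−0.161859) + e^(−3.84796) = 0.850561 + 0.0213232 = 0.871884.
⟨E⟩ = Σ Eᵢ e^(−Eᵢ/kT) / Z = (0.00265·0.850561 + 0.0630·0.0213232) / 0.871884 = 0.004126 eV.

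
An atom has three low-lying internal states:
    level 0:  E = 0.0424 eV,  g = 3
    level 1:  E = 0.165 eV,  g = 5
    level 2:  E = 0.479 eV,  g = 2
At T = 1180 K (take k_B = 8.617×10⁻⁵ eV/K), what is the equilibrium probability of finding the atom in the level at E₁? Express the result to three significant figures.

k_BT = 8.617×10⁻⁵ × 1180 K = 0.10168 eV.
Eᵢ/kT = 0.41699, 1.6227, 4.7109.
Z = Σ gᵢe^(−Eᵢ/kT) = 3·e^(−0.41699) + 5·e^(−1.6227) + 2·e^(−4.7109) = 1.9771 + 0.98683 + 0.017993 = 2.9819.
P₁ = g₁ e^(−E₁/kT) / Z = 0.98683/2.9819 = 0.331.

0.331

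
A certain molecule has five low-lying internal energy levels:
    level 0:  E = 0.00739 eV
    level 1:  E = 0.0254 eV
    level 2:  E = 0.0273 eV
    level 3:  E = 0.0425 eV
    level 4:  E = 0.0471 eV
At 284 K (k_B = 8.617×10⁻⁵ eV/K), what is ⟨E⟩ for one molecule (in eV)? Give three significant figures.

0.0217 eV

k_BT = 8.617×10⁻⁵ × 284 K = 0.024472 eV.
Eᵢ/kT = 0.30198, 1.0379, 1.1156, 1.7367, 1.9246.
Z = Σ e^(−Eᵢ/kT) = e^(−0.30198) + e^(−1.0379) + e^(−1.1156) + e^(−1.7367) + e^(−1.9246) = 0.73935 + 0.35420 + 0.32772 + 0.17610 + 0.14593 = 1.7433.
⟨E⟩ = Σ Eᵢ e^(−Eᵢ/kT) / Z = (0.00739·0.73935 + 0.0254·0.35420 + 0.0273·0.32772 + 0.0425·0.17610 + 0.0471·0.14593) / 1.7433 = 0.0217 eV.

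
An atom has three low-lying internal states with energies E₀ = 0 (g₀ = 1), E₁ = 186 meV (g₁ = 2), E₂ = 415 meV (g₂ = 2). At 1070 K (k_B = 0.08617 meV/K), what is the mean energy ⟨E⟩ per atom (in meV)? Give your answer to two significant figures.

46 meV

k_BT = 0.08617 × 1070 K = 92.20 meV.
Eᵢ/kT = 0, 2.017, 4.501.
Z = Σ gᵢe^(−Eᵢ/kT) = 1·e^(−0) + 2·e^(−2.017) + 2·e^(−4.501) = 1.000 + 0.2661 + 0.02220 = 1.288.
⟨E⟩ = Σ Eᵢ gᵢe^(−Eᵢ/kT) / Z = (0·1.000 + 186·0.2661 + 415·0.02220) / 1.288 = 46 meV.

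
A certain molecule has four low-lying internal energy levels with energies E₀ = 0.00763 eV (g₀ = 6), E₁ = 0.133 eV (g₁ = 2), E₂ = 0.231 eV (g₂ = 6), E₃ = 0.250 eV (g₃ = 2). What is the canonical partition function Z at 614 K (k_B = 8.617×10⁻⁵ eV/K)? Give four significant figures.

k_BT = 8.617×10⁻⁵ × 614 K = 0.0529084 eV.
Eᵢ/kT = 0.144212, 2.51378, 4.36604, 4.72515.
Z = Σ gᵢe^(−Eᵢ/kT) = 6·e^(−0.144212) + 2·e^(−2.51378) + 6·e^(−4.36604) + 2·e^(−4.72515) = 5.19423 + 0.161923 + 0.0762086 + 0.0177388 = 5.45010.

Z = 5.450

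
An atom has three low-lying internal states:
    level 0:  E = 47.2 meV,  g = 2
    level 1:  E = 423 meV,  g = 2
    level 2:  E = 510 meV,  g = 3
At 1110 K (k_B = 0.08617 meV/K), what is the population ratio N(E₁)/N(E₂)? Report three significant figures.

k_BT = 0.08617 × 1110 K = 95.649 meV.
n₁/n₂ = (g₁/g₂) exp[−(E₁−E₂)/kT] = (2/3) × exp(−(-87 meV)/(95.649 meV)) = (2/3) × exp(0.90958) = 1.66.

1.66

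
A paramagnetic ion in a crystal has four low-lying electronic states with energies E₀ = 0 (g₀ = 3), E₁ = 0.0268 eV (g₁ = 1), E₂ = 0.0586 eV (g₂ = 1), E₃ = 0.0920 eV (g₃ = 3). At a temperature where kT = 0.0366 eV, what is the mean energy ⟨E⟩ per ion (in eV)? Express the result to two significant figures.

Eᵢ/kT = 0, 0.7322, 1.601, 2.514.
Z = Σ gᵢe^(−Eᵢ/kT) = 3·e^(−0) + 1·e^(−0.7322) + 1·e^(−1.601) + 3·e^(−2.514) = 3.000 + 0.4808 + 0.2017 + 0.2428 = 3.925.
⟨E⟩ = Σ Eᵢ gᵢe^(−Eᵢ/kT) / Z = (0·3.000 + 0.0268·0.4808 + 0.0586·0.2017 + 0.0920·0.2428) / 3.925 = 0.012 eV.

0.012 eV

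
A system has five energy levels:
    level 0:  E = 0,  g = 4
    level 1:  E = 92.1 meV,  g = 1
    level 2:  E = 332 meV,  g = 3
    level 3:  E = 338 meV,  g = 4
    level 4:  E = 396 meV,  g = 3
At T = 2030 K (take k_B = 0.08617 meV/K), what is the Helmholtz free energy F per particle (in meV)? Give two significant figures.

k_BT = 0.08617 × 2030 K = 174.9 meV.
Eᵢ/kT = 0, 0.5266, 1.898, 1.933, 2.264.
Z = Σ gᵢe^(−Eᵢ/kT) = 4·e^(−0) + 1·e^(−0.5266) + 3·e^(−1.898) + 4·e^(−1.933) + 3·e^(−2.264) = 4.000 + 0.5906 + 0.4496 + 0.5789 + 0.3118 = 5.931.
F = −kT ln Z = −174.9 × ln(5.931) = −174.9 × 1.780 = -310 meV.

-310 meV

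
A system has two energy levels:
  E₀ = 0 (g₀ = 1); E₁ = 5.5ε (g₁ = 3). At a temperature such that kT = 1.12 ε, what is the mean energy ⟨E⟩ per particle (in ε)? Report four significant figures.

0.1189 ε

Eᵢ/kT = 0, 4.91071.
Z = Σ gᵢe^(−Eᵢ/kT) = 1·e^(−0) + 3·e^(−4.91071) = 1.00000 + 0.0221018 = 1.02210.
⟨E⟩ = Σ Eᵢ gᵢe^(−Eᵢ/kT) / Z = (0·1.00000 + 5.5·0.0221018) / 1.02210 = 0.1189 ε.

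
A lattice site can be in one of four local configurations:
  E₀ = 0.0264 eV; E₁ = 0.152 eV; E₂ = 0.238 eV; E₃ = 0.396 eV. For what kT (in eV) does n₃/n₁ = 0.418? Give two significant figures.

n₃/n₁ = exp[−(E₃−E₁)/kT] = 0.418.
⇒ (E₃−E₁)/kT = ln(1/0.418) = ln(2.392) = 0.8721.
kT = 0.244 eV / 0.8721 = 0.28 eV.

0.28 eV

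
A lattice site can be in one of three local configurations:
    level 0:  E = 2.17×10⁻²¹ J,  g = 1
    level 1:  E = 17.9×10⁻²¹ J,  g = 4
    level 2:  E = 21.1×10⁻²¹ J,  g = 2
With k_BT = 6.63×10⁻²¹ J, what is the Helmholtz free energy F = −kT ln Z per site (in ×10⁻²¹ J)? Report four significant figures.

Eᵢ/kT = 0.327300, 2.69985, 3.18250.
Z = Σ gᵢe^(−Eᵢ/kT) = 1·e^(−0.327300) + 4·e^(−2.69985) + 2·e^(−3.18250) = 0.720867 + 0.268862 + 0.0829636 = 1.07269.
F = −kT ln Z = −6.63 × ln(1.07269) = −6.63 × 0.0701695 = -0.4652 ×10⁻²¹ J.

-0.4652 ×10⁻²¹ J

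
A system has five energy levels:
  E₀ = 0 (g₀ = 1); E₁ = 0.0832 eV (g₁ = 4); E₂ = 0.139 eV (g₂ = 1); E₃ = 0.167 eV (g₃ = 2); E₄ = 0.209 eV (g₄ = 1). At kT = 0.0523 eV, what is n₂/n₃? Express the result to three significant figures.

0.854

n₂/n₃ = (g₂/g₃) exp[−(E₂−E₃)/kT] = (1/2) × exp(−(-0.028 eV)/(0.0523 eV)) = (1/2) × exp(0.53537) = 0.854.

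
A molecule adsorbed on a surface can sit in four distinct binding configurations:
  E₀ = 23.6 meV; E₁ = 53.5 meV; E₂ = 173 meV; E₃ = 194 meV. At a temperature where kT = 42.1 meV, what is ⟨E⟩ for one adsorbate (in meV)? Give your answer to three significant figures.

Eᵢ/kT = 0.56057, 1.2708, 4.1093, 4.6081.
Z = Σ e^(−Eᵢ/kT) = e^(−0.56057) + e^(−1.2708) + e^(−4.1093) + e^(−4.6081) = 0.57088 + 0.28061 + 0.016419 + 0.0099707 = 0.87788.
⟨E⟩ = Σ Eᵢ e^(−Eᵢ/kT) / Z = (23.6·0.57088 + 53.5·0.28061 + 173·0.016419 + 194·0.0099707) / 0.87788 = 37.9 meV.

37.9 meV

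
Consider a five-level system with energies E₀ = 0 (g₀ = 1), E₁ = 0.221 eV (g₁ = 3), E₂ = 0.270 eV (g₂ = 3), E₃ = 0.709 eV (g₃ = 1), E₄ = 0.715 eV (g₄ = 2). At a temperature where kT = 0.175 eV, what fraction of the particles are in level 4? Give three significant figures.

Eᵢ/kT = 0, 1.2629, 1.5429, 4.0514, 4.0857.
Z = Σ gᵢe^(−Eᵢ/kT) = 1·e^(−0) + 3·e^(−1.2629) + 3·e^(−1.5429) + 1·e^(−4.0514) + 2·e^(−4.0857) = 1.0000 + 0.84850 + 0.64128 + 0.017398 + 0.033623 = 2.5408.
P₄ = g₄ e^(−E₄/kT) / Z = 0.033623/2.5408 = 0.0132.

0.0132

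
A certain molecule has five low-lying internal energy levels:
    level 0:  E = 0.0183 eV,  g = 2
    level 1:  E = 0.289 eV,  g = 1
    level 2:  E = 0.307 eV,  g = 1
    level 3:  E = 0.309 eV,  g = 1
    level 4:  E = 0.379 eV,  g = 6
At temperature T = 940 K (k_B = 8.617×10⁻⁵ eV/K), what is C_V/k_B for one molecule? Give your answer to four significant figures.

1.070

k_BT = 8.617×10⁻⁵ × 940 K = 0.0809998 eV.
Eᵢ/kT = 0.225926, 3.56791, 3.79013, 3.81482, 4.67902.
Z = Σ gᵢe^(−Eᵢ/kT) = 2·e^(−0.225926) + 1·e^(−3.56791) + 1·e^(−3.79013) + 1·e^(−3.81482) + 6·e^(−4.67902) = 1.59555 + 0.0282148 + 0.0225927 + 0.0220417 + 0.0557287 = 1.72413.
⟨E⟩ = 0.0418882 eV, ⟨E²⟩ = 0.00877526 eV².
C_V/k_B = (⟨E²⟩ − ⟨E⟩²)/(kT)² = (0.00877526 − 0.00175462)/0.00656097 = 1.070.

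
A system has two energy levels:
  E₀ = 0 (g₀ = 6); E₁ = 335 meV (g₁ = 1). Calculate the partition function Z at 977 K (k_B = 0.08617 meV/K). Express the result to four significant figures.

Z = 6.019

k_BT = 0.08617 × 977 K = 84.1881 meV.
Eᵢ/kT = 0, 3.97918.
Z = Σ gᵢe^(−Eᵢ/kT) = 6·e^(−0) + 1·e^(−3.97918) = 6.00000 + 0.0187010 = 6.01870.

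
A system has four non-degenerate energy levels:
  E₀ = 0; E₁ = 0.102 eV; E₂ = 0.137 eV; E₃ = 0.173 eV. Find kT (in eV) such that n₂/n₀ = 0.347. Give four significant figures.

0.1294 eV

n₂/n₀ = exp[−(E₂−E₀)/kT] = 0.347.
⇒ (E₂−E₀)/kT = ln(1/0.347) = ln(2.88184) = 1.05843.
kT = 0.137 eV / 1.05843 = 0.1294 eV.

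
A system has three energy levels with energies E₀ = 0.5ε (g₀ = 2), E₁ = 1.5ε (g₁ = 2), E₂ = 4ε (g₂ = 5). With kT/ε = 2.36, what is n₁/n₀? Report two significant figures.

0.65

n₁/n₀ = (g₁/g₀) exp[−(E₁−E₀)/kT] = (2/2) × exp(−(1.0ε)/(2.36ε)) = (2/2) × exp(-0.4237) = 0.65.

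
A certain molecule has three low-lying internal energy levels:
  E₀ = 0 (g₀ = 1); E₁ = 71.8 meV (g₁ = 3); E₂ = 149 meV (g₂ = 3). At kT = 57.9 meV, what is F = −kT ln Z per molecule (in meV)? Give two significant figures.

Eᵢ/kT = 0, 1.240, 2.573.
Z = Σ gᵢe^(−Eᵢ/kT) = 1·e^(−0) + 3·e^(−1.240) + 3·e^(−2.573) = 1.000 + 0.8682 + 0.2289 = 2.097.
F = −kT ln Z = −57.9 × ln(2.097) = −57.9 × 0.7405 = -43 meV.

-43 meV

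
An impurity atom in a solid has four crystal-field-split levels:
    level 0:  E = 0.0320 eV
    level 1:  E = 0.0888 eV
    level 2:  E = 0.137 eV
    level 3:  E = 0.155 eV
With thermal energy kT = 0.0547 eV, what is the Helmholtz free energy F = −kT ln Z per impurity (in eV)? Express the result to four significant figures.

0.006078 eV

Eᵢ/kT = 0.585009, 1.62340, 2.50457, 2.83364.
Z = Σ e^(−Eᵢ/kT) = e^(−0.585009) + e^(−1.62340) + e^(−2.50457) + e^(−2.83364) = 0.557101 + 0.197227 + 0.0817107 + 0.0587984 = 0.894837.
F = −kT ln Z = −0.0547 × ln(0.894837) = −0.0547 × -0.111114 = 0.006078 eV.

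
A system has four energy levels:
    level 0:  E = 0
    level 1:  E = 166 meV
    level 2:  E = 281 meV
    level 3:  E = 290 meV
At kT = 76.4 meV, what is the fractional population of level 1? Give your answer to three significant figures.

Eᵢ/kT = 0, 2.1728, 3.6780, 3.7958.
Z = Σ e^(−Eᵢ/kT) = e^(−0) + e^(−2.1728) + e^(−3.6780) + e^(−3.7958) = 1.0000 + 0.11386 + 0.025273 + 0.022465 = 1.1616.
P₁ = e^(−E₁/kT) / Z = 0.11386/1.1616 = 0.0980.

0.0980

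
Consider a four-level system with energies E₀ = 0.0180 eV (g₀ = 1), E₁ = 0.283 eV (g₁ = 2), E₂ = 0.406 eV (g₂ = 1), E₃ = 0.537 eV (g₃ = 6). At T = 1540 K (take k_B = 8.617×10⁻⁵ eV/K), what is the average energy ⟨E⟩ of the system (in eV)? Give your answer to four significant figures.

0.1253 eV

k_BT = 8.617×10⁻⁵ × 1540 K = 0.132702 eV.
Eᵢ/kT = 0.135642, 2.13260, 3.05949, 4.04666.
Z = Σ gᵢe^(−Eᵢ/kT) = 1·e^(−0.135642) + 2·e^(−2.13260) + 1·e^(−3.05949) + 6·e^(−4.04666) = 0.873155 + 0.237057 + 0.0469116 + 0.104884 = 1.26201.
⟨E⟩ = Σ Eᵢ gᵢe^(−Eᵢ/kT) / Z = (0.0180·0.873155 + 0.283·0.237057 + 0.406·0.0469116 + 0.537·0.104884) / 1.26201 = 0.1253 eV.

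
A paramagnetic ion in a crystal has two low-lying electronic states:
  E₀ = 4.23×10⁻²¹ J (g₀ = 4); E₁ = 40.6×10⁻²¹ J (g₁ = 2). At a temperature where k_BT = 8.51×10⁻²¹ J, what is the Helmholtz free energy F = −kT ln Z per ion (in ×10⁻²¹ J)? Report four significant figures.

Eᵢ/kT = 0.497062, 4.77086.
Z = Σ gᵢe^(−Eᵢ/kT) = 4·e^(−0.497062) + 2·e^(−4.77086) = 2.43326 + 0.0169462 = 2.45021.
F = −kT ln Z = −8.51 × ln(2.45021) = −8.51 × 0.896174 = -7.626 ×10⁻²¹ J.

-7.626 ×10⁻²¹ J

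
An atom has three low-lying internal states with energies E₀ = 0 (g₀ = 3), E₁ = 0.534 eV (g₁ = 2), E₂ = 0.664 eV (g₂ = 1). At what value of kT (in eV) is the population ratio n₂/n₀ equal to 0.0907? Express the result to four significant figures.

0.5101 eV

n₂/n₀ = (g₂/g₀) exp[−(E₂−E₀)/kT] = 0.0907.
⇒ (E₂−E₀)/kT = ln((1/3)/0.0907) = ln(3.67512) = 1.30159.
kT = 0.664 eV / 1.30159 = 0.5101 eV.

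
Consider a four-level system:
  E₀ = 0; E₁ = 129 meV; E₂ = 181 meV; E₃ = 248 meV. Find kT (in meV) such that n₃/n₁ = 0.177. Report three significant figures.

n₃/n₁ = exp[−(E₃−E₁)/kT] = 0.177.
⇒ (E₃−E₁)/kT = ln(1/0.177) = ln(5.6497) = 1.7316.
kT = 119 meV / 1.7316 = 68.7 meV.

68.7 meV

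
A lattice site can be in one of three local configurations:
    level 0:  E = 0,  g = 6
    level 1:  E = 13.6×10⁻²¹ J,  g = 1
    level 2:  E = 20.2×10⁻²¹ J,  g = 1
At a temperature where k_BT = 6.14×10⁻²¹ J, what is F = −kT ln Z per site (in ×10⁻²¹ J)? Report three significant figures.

Eᵢ/kT = 0, 2.2150, 3.2899.
Z = Σ gᵢe^(−Eᵢ/kT) = 6·e^(−0) + 1·e^(−2.2150) + 1·e^(−3.2899) = 6.0000 + 0.10915 + 0.037258 = 6.1464.
F = −kT ln Z = −6.14 × ln(6.1464) = −6.14 × 1.8159 = -11.1 ×10⁻²¹ J.

-11.1 ×10⁻²¹ J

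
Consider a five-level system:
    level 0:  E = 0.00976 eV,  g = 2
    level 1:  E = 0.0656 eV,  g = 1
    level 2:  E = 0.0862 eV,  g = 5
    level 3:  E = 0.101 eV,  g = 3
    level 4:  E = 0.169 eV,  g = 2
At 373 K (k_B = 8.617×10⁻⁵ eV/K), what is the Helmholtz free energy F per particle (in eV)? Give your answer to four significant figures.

k_BT = 8.617×10⁻⁵ × 373 K = 0.0321414 eV.
Eᵢ/kT = 0.303658, 2.04098, 2.68190, 3.14236, 5.25802.
Z = Σ gᵢe^(−Eᵢ/kT) = 2·e^(−0.303658) + 1·e^(−2.04098) + 5·e^(−2.68190) + 3·e^(−3.14236) + 2·e^(−5.25802) = 1.47623 + 0.129901 + 0.342165 + 0.129542 + 0.0104112 = 2.08825.
F = −kT ln Z = −0.0321414 × ln(2.08825) = −0.0321414 × 0.736326 = -0.02367 eV.

-0.02367 eV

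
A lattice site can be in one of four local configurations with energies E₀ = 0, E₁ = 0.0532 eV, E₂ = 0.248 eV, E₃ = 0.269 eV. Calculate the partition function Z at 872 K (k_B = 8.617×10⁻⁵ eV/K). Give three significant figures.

Z = 1.56

k_BT = 8.617×10⁻⁵ × 872 K = 0.075140 eV.
Eᵢ/kT = 0, 0.70801, 3.3005, 3.5800.
Z = Σ e^(−Eᵢ/kT) = e^(−0) + e^(−0.70801) + e^(−3.3005) + e^(−3.5800) = 1.0000 + 0.49262 + 0.036865 + 0.027876 = 1.5574.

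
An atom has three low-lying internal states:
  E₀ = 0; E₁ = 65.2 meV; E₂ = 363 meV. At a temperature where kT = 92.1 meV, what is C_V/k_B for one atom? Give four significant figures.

Eᵢ/kT = 0, 0.707926, 3.94137.
Z = Σ e^(−Eᵢ/kT) = e^(−0) + e^(−0.707926) + e^(−3.94137) = 1.00000 + 0.492665 + 0.0194216 = 1.51209.
⟨E⟩ = 25.9057 meV, ⟨E²⟩ = 3077.53 meV².
C_V/k_B = (⟨E²⟩ − ⟨E⟩²)/(kT)² = (3077.53 − 671.105)/8482.41 = 0.2837.

0.2837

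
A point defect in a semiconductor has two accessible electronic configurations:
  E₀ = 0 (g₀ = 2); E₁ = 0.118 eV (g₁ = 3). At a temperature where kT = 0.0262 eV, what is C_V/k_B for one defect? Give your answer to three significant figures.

Eᵢ/kT = 0, 4.5038.
Z = Σ gᵢe^(−Eᵢ/kT) = 2·e^(−0) + 3·e^(−4.5038) = 2.0000 + 0.033201 = 2.0332.
⟨E⟩ = 0.0019269 eV, ⟨E²⟩ = 0.00022737 eV².
C_V/k_B = (⟨E²⟩ − ⟨E⟩²)/(kT)² = (0.00022737 − 0.0000037129)/0.00068644 = 0.326.

0.326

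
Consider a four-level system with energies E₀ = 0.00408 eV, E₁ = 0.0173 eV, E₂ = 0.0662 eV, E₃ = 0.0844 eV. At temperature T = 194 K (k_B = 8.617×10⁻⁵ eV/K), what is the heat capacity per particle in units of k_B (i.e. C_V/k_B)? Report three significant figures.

0.436

k_BT = 8.617×10⁻⁵ × 194 K = 0.016717 eV.
Eᵢ/kT = 0.24406, 1.0349, 3.9600, 5.0488.
Z = Σ e^(−Eᵢ/kT) = e^(−0.24406) + e^(−1.0349) + e^(−3.9600) + e^(−5.0488) = 0.78344 + 0.35526 + 0.019063 + 0.0064170 = 1.1642.
⟨E⟩ = 0.0095740 eV, ⟨E²⟩ = 0.00021355 eV².
C_V/k_B = (⟨E²⟩ − ⟨E⟩²)/(kT)² = (0.00021355 − 0.000091661)/0.00027946 = 0.436.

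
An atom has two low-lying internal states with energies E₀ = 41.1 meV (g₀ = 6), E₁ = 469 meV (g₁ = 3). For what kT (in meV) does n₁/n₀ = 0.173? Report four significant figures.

403.2 meV

n₁/n₀ = (g₁/g₀) exp[−(E₁−E₀)/kT] = 0.173.
⇒ (E₁−E₀)/kT = ln((3/6)/0.173) = ln(2.89017) = 1.06132.
kT = 427.9 meV / 1.06132 = 403.2 meV.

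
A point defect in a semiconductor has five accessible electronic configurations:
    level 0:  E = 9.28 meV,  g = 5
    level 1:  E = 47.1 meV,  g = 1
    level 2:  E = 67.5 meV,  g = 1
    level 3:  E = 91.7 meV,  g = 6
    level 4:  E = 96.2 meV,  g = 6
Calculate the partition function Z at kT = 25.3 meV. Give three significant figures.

Z = 3.98

Eᵢ/kT = 0.36680, 1.8617, 2.6680, 3.6245, 3.8024.
Z = Σ gᵢe^(−Eᵢ/kT) = 5·e^(−0.36680) + 1·e^(−1.8617) + 1·e^(−2.6680) + 6·e^(−3.6245) + 6·e^(−3.8024) = 3.4647 + 0.15541 + 0.069391 + 0.15997 + 0.13390 = 3.9834.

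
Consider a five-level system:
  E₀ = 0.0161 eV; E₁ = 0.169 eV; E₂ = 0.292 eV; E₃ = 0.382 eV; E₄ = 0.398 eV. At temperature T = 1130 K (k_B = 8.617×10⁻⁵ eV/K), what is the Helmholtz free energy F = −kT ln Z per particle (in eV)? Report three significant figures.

k_BT = 8.617×10⁻⁵ × 1130 K = 0.097372 eV.
Eᵢ/kT = 0.16535, 1.7356, 2.9988, 3.9231, 4.0874.
Z = Σ e^(−Eᵢ/kT) = e^(−0.16535) + e^(−1.7356) + e^(−2.9988) + e^(−3.9231) + e^(−4.0874) = 0.84760 + 0.17629 + 0.049847 + 0.019780 + 0.016783 = 1.1103.
F = −kT ln Z = −0.097372 × ln(1.1103) = −0.097372 × 0.10463 = -0.0102 eV.

-0.0102 eV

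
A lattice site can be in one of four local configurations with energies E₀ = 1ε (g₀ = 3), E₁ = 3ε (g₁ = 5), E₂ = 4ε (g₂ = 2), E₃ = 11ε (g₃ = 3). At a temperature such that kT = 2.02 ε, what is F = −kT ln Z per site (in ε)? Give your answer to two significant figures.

-2.4 ε

Eᵢ/kT = 0.4950, 1.485, 1.980, 5.446.
Z = Σ gᵢe^(−Eᵢ/kT) = 3·e^(−0.4950) + 5·e^(−1.485) + 2·e^(−1.980) + 3·e^(−5.446) = 1.829 + 1.133 + 0.2761 + 0.01294 = 3.251.
F = −kT ln Z = −2.02 × ln(3.251) = −2.02 × 1.179 = -2.4 ε.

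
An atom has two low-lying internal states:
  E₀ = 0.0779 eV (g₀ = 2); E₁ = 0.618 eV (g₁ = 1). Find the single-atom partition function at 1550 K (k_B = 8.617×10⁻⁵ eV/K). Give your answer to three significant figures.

Z = 1.13

k_BT = 8.617×10⁻⁵ × 1550 K = 0.13356 eV.
Eᵢ/kT = 0.58326, 4.6271.
Z = Σ gᵢe^(−Eᵢ/kT) = 2·e^(−0.58326) + 1·e^(−4.6271) = 1.1162 + 0.0097831 = 1.1260.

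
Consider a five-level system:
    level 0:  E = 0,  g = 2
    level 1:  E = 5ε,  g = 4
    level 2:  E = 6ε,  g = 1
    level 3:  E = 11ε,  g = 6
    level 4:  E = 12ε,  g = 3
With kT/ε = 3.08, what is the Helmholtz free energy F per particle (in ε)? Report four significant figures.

Eᵢ/kT = 0, 1.62338, 1.94805, 3.57143, 3.89610.
Z = Σ gᵢe^(−Eᵢ/kT) = 2·e^(−0) + 4·e^(−1.62338) + 1·e^(−1.94805) + 6·e^(−3.57143) + 3·e^(−3.89610) = 2.00000 + 0.788924 + 0.142552 + 0.168694 + 0.0609630 = 3.16113.
F = −kT ln Z = −3.08 × ln(3.16113) = −3.08 × 1.15093 = -3.545 ε.

-3.545 ε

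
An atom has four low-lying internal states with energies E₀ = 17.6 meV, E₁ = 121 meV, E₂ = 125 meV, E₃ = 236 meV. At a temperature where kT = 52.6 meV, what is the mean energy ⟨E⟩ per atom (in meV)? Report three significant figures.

Eᵢ/kT = 0.33460, 2.3004, 2.3764, 4.4867.
Z = Σ e^(−Eᵢ/kT) = e^(−0.33460) + e^(−2.3004) + e^(−2.3764) + e^(−4.4867) = 0.71562 + 0.10022 + 0.092884 + 0.011258 = 0.91998.
⟨E⟩ = Σ Eᵢ e^(−Eᵢ/kT) / Z = (17.6·0.71562 + 121·0.10022 + 125·0.092884 + 236·0.011258) / 0.91998 = 42.4 meV.

42.4 meV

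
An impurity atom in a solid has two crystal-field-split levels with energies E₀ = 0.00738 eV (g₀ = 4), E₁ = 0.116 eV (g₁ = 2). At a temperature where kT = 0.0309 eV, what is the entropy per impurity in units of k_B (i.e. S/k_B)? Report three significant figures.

Eᵢ/kT = 0.23883, 3.7540.
Z = Σ gᵢe^(−Eᵢ/kT) = 4·e^(−0.23883) + 2·e^(−3.7540) = 3.1502 + 0.046848 = 3.1970.
⟨E⟩ = Σ EᵢPᵢ = 0.0089718 eV.
S/k_B = ln Z + ⟨E⟩/kT = ln(3.1970) + 0.0089718/0.0309 = 1.1622 + 0.29035 = 1.45.

1.45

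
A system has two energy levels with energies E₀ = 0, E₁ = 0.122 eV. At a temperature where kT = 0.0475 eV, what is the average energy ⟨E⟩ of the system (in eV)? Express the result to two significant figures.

0.0087 eV

Eᵢ/kT = 0, 2.568.
Z = Σ e^(−Eᵢ/kT) = e^(−0) + e^(−2.568) = 1.000 + 0.07669 = 1.077.
⟨E⟩ = Σ Eᵢ e^(−Eᵢ/kT) / Z = (0·1.000 + 0.122·0.07669) / 1.077 = 0.0087 eV.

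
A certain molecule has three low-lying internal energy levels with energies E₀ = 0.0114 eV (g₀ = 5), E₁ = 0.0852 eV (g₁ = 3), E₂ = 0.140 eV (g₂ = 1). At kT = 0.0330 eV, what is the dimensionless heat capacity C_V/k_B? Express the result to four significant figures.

0.3357

Eᵢ/kT = 0.345455, 2.58182, 4.24242.
Z = Σ gᵢe^(−Eᵢ/kT) = 5·e^(−0.345455) + 3·e^(−2.58182) + 1·e^(−4.24242) = 3.53949 + 0.226909 + 0.0143728 = 3.78077.
⟨E⟩ = 0.0163181 eV, ⟨E²⟩ = 0.000631840 eV².
C_V/k_B = (⟨E²⟩ − ⟨E⟩²)/(kT)² = (0.000631840 − 0.000266280)/0.00108900 = 0.3357.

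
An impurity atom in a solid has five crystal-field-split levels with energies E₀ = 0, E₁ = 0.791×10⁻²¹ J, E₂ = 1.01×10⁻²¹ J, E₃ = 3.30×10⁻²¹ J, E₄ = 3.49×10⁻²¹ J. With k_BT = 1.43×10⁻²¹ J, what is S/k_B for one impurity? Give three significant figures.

1.30

Eᵢ/kT = 0, 0.55315, 0.70629, 2.3077, 2.4406.
Z = Σ e^(−Eᵢ/kT) = e^(−0) + e^(−0.55315) + e^(−0.70629) + e^(−2.3077) + e^(−2.4406) = 1.0000 + 0.57514 + 0.49347 + 0.099490 + 0.087109 = 2.2552.
⟨E⟩ = Σ EᵢPᵢ = 0.70312 ×10⁻²¹ J.
S/k_B = ln Z + ⟨E⟩/kT = ln(2.2552) + 0.70312/1.43 = 0.81324 + 0.49169 = 1.30.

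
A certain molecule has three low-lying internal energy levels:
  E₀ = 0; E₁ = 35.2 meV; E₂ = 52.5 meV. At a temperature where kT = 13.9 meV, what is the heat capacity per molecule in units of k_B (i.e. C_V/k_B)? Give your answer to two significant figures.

Eᵢ/kT = 0, 2.532, 3.777.
Z = Σ e^(−Eᵢ/kT) = e^(−0) + e^(−2.532) + e^(−3.777) = 1.000 + 0.07950 + 0.02289 = 1.102.
⟨E⟩ = 3.630 meV, ⟨E²⟩ = 146.6 meV².
C_V/k_B = (⟨E²⟩ − ⟨E⟩²)/(kT)² = (146.6 − 13.18)/193.2 = 0.69.

0.69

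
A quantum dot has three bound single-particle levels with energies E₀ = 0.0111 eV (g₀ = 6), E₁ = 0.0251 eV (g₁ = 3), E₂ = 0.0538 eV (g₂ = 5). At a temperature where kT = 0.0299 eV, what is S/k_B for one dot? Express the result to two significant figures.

Eᵢ/kT = 0.3712, 0.8395, 1.799.
Z = Σ gᵢe^(−Eᵢ/kT) = 6·e^(−0.3712) + 3·e^(−0.8395) + 5·e^(−1.799) = 4.139 + 1.296 + 0.8273 = 6.262.
⟨E⟩ = Σ EᵢPᵢ = 0.01964 eV.
S/k_B = ln Z + ⟨E⟩/kT = ln(6.262) + 0.01964/0.0299 = 1.834 + 0.6569 = 2.5.

2.5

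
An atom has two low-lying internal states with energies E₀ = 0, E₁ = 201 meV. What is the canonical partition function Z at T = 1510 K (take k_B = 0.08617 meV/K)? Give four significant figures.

k_BT = 0.08617 × 1510 K = 130.117 meV.
Eᵢ/kT = 0, 1.54476.
Z = Σ e^(−Eᵢ/kT) = e^(−0) + e^(−1.54476) = 1.00000 + 0.213363 = 1.21336.

Z = 1.213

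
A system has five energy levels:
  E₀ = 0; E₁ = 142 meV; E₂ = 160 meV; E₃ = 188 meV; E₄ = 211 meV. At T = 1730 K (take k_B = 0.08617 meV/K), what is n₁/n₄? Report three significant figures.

1.59

k_BT = 0.08617 × 1730 K = 149.07 meV.
n₁/n₄ = exp[−(E₁−E₄)/kT] = exp(−(-69 meV)/(149.07 meV)) = exp(0.46287) = 1.59.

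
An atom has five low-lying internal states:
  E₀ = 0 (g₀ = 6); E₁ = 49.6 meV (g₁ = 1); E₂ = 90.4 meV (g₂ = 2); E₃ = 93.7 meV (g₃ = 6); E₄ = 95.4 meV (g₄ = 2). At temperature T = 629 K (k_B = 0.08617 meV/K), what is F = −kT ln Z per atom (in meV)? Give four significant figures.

-114.0 meV

k_BT = 0.08617 × 629 K = 54.2009 meV.
Eᵢ/kT = 0, 0.915114, 1.66787, 1.72875, 1.76012.
Z = Σ gᵢe^(−Eᵢ/kT) = 6·e^(−0) + 1·e^(−0.915114) + 2·e^(−1.66787) + 6·e^(−1.72875) + 2·e^(−1.76012) = 6.00000 + 0.400471 + 0.377297 + 1.06504 + 0.344048 = 8.18686.
F = −kT ln Z = −54.2009 × ln(8.18686) = −54.2009 × 2.10253 = -114.0 meV.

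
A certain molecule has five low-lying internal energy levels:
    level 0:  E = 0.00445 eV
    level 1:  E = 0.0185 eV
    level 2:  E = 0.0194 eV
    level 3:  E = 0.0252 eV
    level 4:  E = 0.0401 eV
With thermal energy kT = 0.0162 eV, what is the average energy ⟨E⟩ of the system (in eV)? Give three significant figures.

Eᵢ/kT = 0.27469, 1.1420, 1.1975, 1.5556, 2.4753.
Z = Σ e^(−Eᵢ/kT) = e^(−0.27469) + e^(−1.1420) + e^(−1.1975) + e^(−1.5556) + e^(−2.4753) = 0.75981 + 0.31918 + 0.30195 + 0.21106 + 0.084138 = 1.6761.
⟨E⟩ = Σ Eᵢ e^(−Eᵢ/kT) / Z = (0.00445·0.75981 + 0.0185·0.31918 + 0.0194·0.30195 + 0.0252·0.21106 + 0.0401·0.084138) / 1.6761 = 0.0142 eV.

0.0142 eV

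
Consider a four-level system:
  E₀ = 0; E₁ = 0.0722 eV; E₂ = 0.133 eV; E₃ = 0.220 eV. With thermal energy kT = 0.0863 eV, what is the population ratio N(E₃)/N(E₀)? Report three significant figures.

0.0781

n₃/n₀ = exp[−(E₃−E₀)/kT] = exp(−(0.220 eV)/(0.0863 eV)) = exp(-2.5492) = 0.0781.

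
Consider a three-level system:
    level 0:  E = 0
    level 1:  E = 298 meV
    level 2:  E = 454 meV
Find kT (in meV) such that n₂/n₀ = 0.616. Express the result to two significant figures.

n₂/n₀ = exp[−(E₂−E₀)/kT] = 0.616.
⇒ (E₂−E₀)/kT = ln(1/0.616) = ln(1.623) = 0.4843.
kT = 454 meV / 0.4843 = 940 meV.

940 meV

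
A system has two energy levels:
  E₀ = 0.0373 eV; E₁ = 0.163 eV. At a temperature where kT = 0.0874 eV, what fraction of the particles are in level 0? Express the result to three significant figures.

0.808

Eᵢ/kT = 0.42677, 1.8650.
Z = Σ e^(−Eᵢ/kT) = e^(−0.42677) + e^(−1.8650) = 0.65261 + 0.15490 = 0.80751.
P₀ = e^(−E₀/kT) / Z = 0.65261/0.80751 = 0.808.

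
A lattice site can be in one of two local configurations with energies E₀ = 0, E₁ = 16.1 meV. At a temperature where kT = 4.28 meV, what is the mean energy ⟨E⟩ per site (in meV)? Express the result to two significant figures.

Eᵢ/kT = 0, 3.762.
Z = Σ e^(−Eᵢ/kT) = e^(−0) + e^(−3.762) = 1.000 + 0.02324 = 1.023.
⟨E⟩ = Σ Eᵢ e^(−Eᵢ/kT) / Z = (0·1.000 + 16.1·0.02324) / 1.023 = 0.37 meV.

0.37 meV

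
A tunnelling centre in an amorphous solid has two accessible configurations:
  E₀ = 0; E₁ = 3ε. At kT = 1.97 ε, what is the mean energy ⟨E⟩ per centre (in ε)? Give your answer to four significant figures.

Eᵢ/kT = 0, 1.52284.
Z = Σ e^(−Eᵢ/kT) = e^(−0) + e^(−1.52284) = 1.00000 + 0.218092 = 1.21809.
⟨E⟩ = Σ Eᵢ e^(−Eᵢ/kT) / Z = (0·1.00000 + 3·0.218092) / 1.21809 = 0.5371 ε.

0.5371 ε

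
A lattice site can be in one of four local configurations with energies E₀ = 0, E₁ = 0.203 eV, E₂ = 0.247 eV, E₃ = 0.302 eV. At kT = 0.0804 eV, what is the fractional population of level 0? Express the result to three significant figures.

Eᵢ/kT = 0, 2.5249, 3.0721, 3.7562.
Z = Σ e^(−Eᵢ/kT) = e^(−0) + e^(−2.5249) + e^(−3.0721) + e^(−3.7562) = 1.0000 + 0.080066 + 0.046324 + 0.023372 = 1.1498.
P₀ = e^(−E₀/kT) / Z = 1.0000/1.1498 = 0.870.

0.870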